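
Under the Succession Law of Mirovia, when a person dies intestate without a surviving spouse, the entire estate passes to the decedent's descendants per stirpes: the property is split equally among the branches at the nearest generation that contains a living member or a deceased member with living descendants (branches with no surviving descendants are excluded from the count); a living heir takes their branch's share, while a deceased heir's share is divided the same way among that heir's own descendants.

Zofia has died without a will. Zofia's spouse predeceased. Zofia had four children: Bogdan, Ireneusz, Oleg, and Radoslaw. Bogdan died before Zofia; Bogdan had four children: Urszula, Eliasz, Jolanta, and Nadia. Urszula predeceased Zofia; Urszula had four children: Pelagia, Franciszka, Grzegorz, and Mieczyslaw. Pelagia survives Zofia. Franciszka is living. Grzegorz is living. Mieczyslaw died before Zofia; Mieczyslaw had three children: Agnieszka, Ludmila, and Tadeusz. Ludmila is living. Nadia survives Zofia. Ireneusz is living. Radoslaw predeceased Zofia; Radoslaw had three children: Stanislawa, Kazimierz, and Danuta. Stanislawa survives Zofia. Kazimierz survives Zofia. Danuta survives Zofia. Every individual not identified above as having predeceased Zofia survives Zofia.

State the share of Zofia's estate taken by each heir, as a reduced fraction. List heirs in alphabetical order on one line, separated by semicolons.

There is no surviving spouse, so the entire estate passes to Zofia's descendants per stirpes.
The estate is divided into 4 equal shares of 1/4 among Bogdan, Ireneusz, Oleg, Radoslaw.
Bogdan predeceased; the 1/4 allotted to Bogdan's branch passes to Bogdan's issue by representation.
The 1/4 is divided into 4 equal shares of 1/16 among Urszula, Eliasz, Jolanta, Nadia.
Urszula predeceased; the 1/16 allotted to Urszula's branch passes to Urszula's issue by representation.
The 1/16 is divided into 4 equal shares of 1/64 among Pelagia, Franciszka, Grzegorz, Mieczyslaw.
Pelagia is living and takes 1/64.
Franciszka is living and takes 1/64.
Grzegorz is living and takes 1/64.
Mieczyslaw predeceased; the 1/64 allotted to Mieczyslaw's branch passes to Mieczyslaw's issue by representation.
The 1/64 is divided into 3 equal shares of 1/192 among Agnieszka, Ludmila, Tadeusz.
Agnieszka is living and takes 1/192.
Ludmila is living and takes 1/192.
Tadeusz is living and takes 1/192.
Eliasz is living and takes 1/16.
Jolanta is living and takes 1/16.
Nadia is living and takes 1/16.
Ireneusz is living and takes 1/4.
Oleg is living and takes 1/4.
Radoslaw predeceased; the 1/4 allotted to Radoslaw's branch passes to Radoslaw's issue by representation.
The 1/4 is divided into 3 equal shares of 1/12 among Stanislawa, Kazimierz, Danuta.
Stanislawa is living and takes 1/12.
Kazimierz is living and takes 1/12.
Danuta is living and takes 1/12.

Agnieszka 1/192; Danuta 1/12; Eliasz 1/16; Franciszka 1/64; Grzegorz 1/64; Ireneusz 1/4; Jolanta 1/16; Kazimierz 1/12; Ludmila 1/192; Nadia 1/16; Oleg 1/4; Pelagia 1/64; Stanislawa 1/12; Tadeusz 1/192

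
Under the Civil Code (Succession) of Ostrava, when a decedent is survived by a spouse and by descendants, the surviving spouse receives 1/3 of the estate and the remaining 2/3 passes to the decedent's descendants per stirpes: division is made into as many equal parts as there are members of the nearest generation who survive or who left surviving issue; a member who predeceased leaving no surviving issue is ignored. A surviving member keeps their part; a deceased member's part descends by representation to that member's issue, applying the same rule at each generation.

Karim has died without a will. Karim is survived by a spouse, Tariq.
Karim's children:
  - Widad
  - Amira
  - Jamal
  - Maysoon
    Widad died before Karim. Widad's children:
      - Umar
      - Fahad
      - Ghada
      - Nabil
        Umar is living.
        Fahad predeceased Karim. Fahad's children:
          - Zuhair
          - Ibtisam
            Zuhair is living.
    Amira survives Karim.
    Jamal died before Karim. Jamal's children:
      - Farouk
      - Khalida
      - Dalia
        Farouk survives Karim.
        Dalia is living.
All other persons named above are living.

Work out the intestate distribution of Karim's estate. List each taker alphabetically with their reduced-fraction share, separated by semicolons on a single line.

Tariq, as surviving spouse, takes 1/3.
The remaining 2/3 passes to Karim's descendants per stirpes.
The 2/3 is divided into 4 equal shares of 1/6 among Widad, Amira, Jamal, Maysoon.
Widad predeceased; the 1/6 allotted to Widad's branch passes to Widad's issue by representation.
The 1/6 is divided into 4 equal shares of 1/24 among Umar, Fahad, Ghada, Nabil.
Umar is living and takes 1/24.
Fahad predeceased; the 1/24 allotted to Fahad's branch passes to Fahad's issue by representation.
The 1/24 is divided into 2 equal shares of 1/48 among Zuhair, Ibtisam.
Zuhair is living and takes 1/48.
Ibtisam is living and takes 1/48.
Ghada is living and takes 1/24.
Nabil is living and takes 1/24.
Amira is living and takes 1/6.
Jamal predeceased; the 1/6 allotted to Jamal's branch passes to Jamal's issue by representation.
The 1/6 is divided into 3 equal shares of 1/18 among Farouk, Khalida, Dalia.
Farouk is living and takes 1/18.
Khalida is living and takes 1/18.
Dalia is living and takes 1/18.
Maysoon is living and takes 1/6.

Amira 1/6; Dalia 1/18; Farouk 1/18; Ghada 1/24; Ibtisam 1/48; Khalida 1/18; Maysoon 1/6; Nabil 1/24; Tariq 1/3; Umar 1/24; Zuhair 1/48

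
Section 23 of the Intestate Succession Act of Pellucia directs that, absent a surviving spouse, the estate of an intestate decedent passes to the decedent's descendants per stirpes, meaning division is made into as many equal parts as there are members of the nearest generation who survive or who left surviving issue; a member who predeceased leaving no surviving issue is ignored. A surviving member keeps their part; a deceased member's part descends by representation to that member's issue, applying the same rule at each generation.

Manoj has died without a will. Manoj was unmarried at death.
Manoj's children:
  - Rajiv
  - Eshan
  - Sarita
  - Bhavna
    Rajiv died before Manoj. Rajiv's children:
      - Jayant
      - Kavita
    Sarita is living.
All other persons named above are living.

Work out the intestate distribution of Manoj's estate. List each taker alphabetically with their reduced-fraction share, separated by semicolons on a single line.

There is no surviving spouse, so the entire estate passes to Manoj's descendants per stirpes.
The estate is divided into 4 equal shares of 1/4 among Rajiv, Eshan, Sarita, Bhavna.
Rajiv predeceased; the 1/4 allotted to Rajiv's branch passes to Rajiv's issue by representation.
The 1/4 is divided into 2 equal shares of 1/8 among Jayant, Kavita.
Jayant is living and takes 1/8.
Kavita is living and takes 1/8.
Eshan is living and takes 1/4.
Sarita is living and takes 1/4.
Bhavna is living and takes 1/4.

Bhavna 1/4; Eshan 1/4; Jayant 1/8; Kavita 1/8; Sarita 1/4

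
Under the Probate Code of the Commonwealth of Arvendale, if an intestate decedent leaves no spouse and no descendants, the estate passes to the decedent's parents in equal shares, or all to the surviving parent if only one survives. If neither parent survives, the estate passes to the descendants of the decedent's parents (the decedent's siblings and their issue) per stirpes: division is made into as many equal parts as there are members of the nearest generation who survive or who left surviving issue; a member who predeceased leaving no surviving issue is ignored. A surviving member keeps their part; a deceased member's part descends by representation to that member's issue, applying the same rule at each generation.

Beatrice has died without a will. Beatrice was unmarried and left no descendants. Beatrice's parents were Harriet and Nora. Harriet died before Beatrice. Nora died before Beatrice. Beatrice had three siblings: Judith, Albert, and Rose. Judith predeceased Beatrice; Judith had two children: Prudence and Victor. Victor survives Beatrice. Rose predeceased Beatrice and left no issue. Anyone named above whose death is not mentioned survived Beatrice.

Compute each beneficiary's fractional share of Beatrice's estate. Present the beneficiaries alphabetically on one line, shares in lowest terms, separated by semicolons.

Neither parent survives and there are no descendants, so the estate passes to Beatrice's siblings and their issue per stirpes.
Rose left no surviving issue, so that branch lapses and is disregarded.
The estate is divided into 2 equal shares of 1/2 among Judith, Albert.
Judith predeceased; the 1/2 allotted to Judith's branch passes to Judith's issue by representation.
The 1/2 is divided into 2 equal shares of 1/4 among Prudence, Victor.
Prudence is living and takes 1/4.
Victor is living and takes 1/4.
Albert is living and takes 1/2.

Albert 1/2; Prudence 1/4; Victor 1/4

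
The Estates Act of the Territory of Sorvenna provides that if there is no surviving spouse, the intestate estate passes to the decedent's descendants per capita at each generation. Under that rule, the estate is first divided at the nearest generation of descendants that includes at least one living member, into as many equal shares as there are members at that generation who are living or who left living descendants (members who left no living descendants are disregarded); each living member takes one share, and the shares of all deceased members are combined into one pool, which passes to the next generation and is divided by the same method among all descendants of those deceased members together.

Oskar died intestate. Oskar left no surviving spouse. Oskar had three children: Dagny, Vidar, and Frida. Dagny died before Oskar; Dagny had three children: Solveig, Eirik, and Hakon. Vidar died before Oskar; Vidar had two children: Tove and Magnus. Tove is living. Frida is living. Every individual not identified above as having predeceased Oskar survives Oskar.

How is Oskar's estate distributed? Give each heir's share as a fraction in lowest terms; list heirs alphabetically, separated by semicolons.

There is no surviving spouse, so the entire estate passes to Oskar's descendants per capita at each generation.
At generation 1 (Dagny, Vidar, Frida) there are 3 shares of (1)/3 = 1/3 each.
Living: Frida — each takes 1/3.
Deceased: Dagny and Vidar. Their combined 2/3 is pooled and carried to generation 2.
At generation 2 (Solveig, Eirik, Hakon, Tove, Magnus) there are 5 shares of (2/3)/5 = 2/15 each.
Living: Solveig, Eirik, Hakon, Tove, and Magnus — each takes 2/15.

Eirik 2/15; Frida 1/3; Hakon 2/15; Magnus 2/15; Solveig 2/15; Tove 2/15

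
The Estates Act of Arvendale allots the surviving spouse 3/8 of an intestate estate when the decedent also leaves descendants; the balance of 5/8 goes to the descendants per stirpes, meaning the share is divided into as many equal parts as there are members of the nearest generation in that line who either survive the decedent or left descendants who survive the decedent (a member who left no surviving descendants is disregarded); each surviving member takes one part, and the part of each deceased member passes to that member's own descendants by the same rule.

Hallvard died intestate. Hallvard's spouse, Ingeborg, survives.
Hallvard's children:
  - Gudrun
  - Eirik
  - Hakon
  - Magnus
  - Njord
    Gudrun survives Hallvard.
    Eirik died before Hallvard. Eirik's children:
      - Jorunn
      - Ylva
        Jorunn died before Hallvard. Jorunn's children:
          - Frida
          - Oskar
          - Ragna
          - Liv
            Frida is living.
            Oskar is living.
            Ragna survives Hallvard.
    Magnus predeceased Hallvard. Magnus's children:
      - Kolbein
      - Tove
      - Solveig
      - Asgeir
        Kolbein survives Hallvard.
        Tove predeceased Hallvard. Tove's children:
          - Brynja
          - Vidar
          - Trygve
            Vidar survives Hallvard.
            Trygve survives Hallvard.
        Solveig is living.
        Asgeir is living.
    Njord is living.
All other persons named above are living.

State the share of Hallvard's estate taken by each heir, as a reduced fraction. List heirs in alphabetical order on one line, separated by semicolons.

Asgeir 1/32; Brynja 1/96; Frida 1/64; Gudrun 1/8; Hakon 1/8; Ingeborg 3/8; Kolbein 1/32; Liv 1/64; Njord 1/8; Oskar 1/64; Ragna 1/64; Solveig 1/32; Trygve 1/96; Vidar 1/96; Ylva 1/16

Ingeborg, as surviving spouse, takes 3/8.
The remaining 5/8 passes to Hallvard's descendants per stirpes.
The 5/8 is divided into 5 equal shares of 1/8 among Gudrun, Eirik, Hakon, Magnus, Njord.
Gudrun is living and takes 1/8.
Eirik predeceased; the 1/8 allotted to Eirik's branch passes to Eirik's issue by representation.
The 1/8 is divided into 2 equal shares of 1/16 among Jorunn, Ylva.
Jorunn predeceased; the 1/16 allotted to Jorunn's branch passes to Jorunn's issue by representation.
The 1/16 is divided into 4 equal shares of 1/64 among Frida, Oskar, Ragna, Liv.
Frida is living and takes 1/64.
Oskar is living and takes 1/64.
Ragna is living and takes 1/64.
Liv is living and takes 1/64.
Ylva is living and takes 1/16.
Hakon is living and takes 1/8.
Magnus predeceased; the 1/8 allotted to Magnus's branch passes to Magnus's issue by representation.
The 1/8 is divided into 4 equal shares of 1/32 among Kolbein, Tove, Solveig, Asgeir.
Kolbein is living and takes 1/32.
Tove predeceased; the 1/32 allotted to Tove's branch passes to Tove's issue by representation.
The 1/32 is divided into 3 equal shares of 1/96 among Brynja, Vidar, Trygve.
Brynja is living and takes 1/96.
Vidar is living and takes 1/96.
Trygve is living and takes 1/96.
Solveig is living and takes 1/32.
Asgeir is living and takes 1/32.
Njord is living and takes 1/8.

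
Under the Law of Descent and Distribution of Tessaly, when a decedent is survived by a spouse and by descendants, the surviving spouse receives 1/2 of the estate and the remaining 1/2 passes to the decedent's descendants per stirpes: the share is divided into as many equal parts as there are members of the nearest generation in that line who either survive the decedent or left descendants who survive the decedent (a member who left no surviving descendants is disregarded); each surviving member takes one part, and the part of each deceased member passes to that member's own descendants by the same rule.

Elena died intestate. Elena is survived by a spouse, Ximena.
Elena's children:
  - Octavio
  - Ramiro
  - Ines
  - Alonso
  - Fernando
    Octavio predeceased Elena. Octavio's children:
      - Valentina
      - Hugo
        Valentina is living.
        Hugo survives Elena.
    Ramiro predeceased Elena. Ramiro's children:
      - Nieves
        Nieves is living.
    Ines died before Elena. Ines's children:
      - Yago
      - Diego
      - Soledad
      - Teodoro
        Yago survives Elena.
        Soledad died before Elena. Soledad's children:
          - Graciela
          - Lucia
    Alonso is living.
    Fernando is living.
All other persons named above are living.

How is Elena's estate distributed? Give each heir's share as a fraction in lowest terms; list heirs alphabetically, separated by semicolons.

Ximena, as surviving spouse, takes 1/2.
The remaining 1/2 passes to Elena's descendants per stirpes.
The 1/2 is divided into 5 equal shares of 1/10 among Octavio, Ramiro, Ines, Alonso, Fernando.
Octavio predeceased; the 1/10 allotted to Octavio's branch passes to Octavio's issue by representation.
The 1/10 is divided into 2 equal shares of 1/20 among Valentina, Hugo.
Valentina is living and takes 1/20.
Hugo is living and takes 1/20.
Ramiro predeceased; the 1/10 allotted to Ramiro's branch passes to Ramiro's issue by representation.
Nieves is the sole taker at this level and receives the full 1/10.
Ines predeceased; the 1/10 allotted to Ines's branch passes to Ines's issue by representation.
The 1/10 is divided into 4 equal shares of 1/40 among Yago, Diego, Soledad, Teodoro.
Yago is living and takes 1/40.
Diego is living and takes 1/40.
Soledad predeceased; the 1/40 allotted to Soledad's branch passes to Soledad's issue by representation.
The 1/40 is divided into 2 equal shares of 1/80 among Graciela, Lucia.
Graciela is living and takes 1/80.
Lucia is living and takes 1/80.
Teodoro is living and takes 1/40.
Alonso is living and takes 1/10.
Fernando is living and takes 1/10.

Alonso 1/10; Diego 1/40; Fernando 1/10; Graciela 1/80; Hugo 1/20; Lucia 1/80; Nieves 1/10; Teodoro 1/40; Valentina 1/20; Ximena 1/2; Yago 1/40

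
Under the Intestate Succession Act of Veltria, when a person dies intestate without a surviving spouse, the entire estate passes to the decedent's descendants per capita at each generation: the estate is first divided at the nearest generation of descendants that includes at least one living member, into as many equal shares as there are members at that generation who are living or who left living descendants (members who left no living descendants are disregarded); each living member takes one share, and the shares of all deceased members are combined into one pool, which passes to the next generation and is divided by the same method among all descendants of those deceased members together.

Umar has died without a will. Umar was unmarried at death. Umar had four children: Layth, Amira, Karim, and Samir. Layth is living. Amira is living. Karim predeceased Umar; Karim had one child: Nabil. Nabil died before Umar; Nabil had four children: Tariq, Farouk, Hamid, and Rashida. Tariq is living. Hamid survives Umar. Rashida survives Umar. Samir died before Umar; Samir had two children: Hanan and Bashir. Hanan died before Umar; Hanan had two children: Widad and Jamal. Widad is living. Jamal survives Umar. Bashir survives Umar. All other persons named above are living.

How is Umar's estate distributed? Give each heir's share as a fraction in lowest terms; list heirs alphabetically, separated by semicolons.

Amira 1/4; Bashir 1/6; Farouk 1/18; Hamid 1/18; Jamal 1/18; Layth 1/4; Rashida 1/18; Tariq 1/18; Widad 1/18

There is no surviving spouse, so the entire estate passes to Umar's descendants per capita at each generation.
At generation 1 (Layth, Amira, Karim, Samir) there are 4 shares of (1)/4 = 1/4 each.
Living: Layth and Amira — each takes 1/4.
Deceased: Karim and Samir. Their combined 1/2 is pooled and carried to generation 2.
At generation 2 (Nabil, Hanan, Bashir) there are 3 shares of (1/2)/3 = 1/6 each.
Living: Bashir — each takes 1/6.
Deceased: Nabil and Hanan. Their combined 1/3 is pooled and carried to generation 3.
At generation 3 (Tariq, Farouk, Hamid, Rashida, Widad, Jamal) there are 6 shares of (1/3)/6 = 1/18 each.
Living: Tariq, Farouk, Hamid, Rashida, Widad, and Jamal — each takes 1/18.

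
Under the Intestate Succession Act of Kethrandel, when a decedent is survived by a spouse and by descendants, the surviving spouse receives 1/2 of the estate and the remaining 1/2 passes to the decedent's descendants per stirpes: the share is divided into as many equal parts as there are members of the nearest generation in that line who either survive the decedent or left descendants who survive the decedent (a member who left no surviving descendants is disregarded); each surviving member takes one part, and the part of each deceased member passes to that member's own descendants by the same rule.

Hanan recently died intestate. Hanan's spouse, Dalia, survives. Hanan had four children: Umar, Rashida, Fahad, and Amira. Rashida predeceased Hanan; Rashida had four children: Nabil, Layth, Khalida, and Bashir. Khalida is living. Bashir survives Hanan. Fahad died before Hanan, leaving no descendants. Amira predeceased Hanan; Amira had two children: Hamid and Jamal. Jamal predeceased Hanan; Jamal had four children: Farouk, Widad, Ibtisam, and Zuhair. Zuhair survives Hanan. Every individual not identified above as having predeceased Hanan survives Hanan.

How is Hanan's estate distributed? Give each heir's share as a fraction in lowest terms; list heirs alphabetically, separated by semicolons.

Dalia, as surviving spouse, takes 1/2.
The remaining 1/2 passes to Hanan's descendants per stirpes.
Fahad left no surviving issue, so that branch lapses and is disregarded.
The 1/2 is divided into 3 equal shares of 1/6 among Umar, Rashida, Amira.
Umar is living and takes 1/6.
Rashida predeceased; the 1/6 allotted to Rashida's branch passes to Rashida's issue by representation.
The 1/6 is divided into 4 equal shares of 1/24 among Nabil, Layth, Khalida, Bashir.
Nabil is living and takes 1/24.
Layth is living and takes 1/24.
Khalida is living and takes 1/24.
Bashir is living and takes 1/24.
Amira predeceased; the 1/6 allotted to Amira's branch passes to Amira's issue by representation.
The 1/6 is divided into 2 equal shares of 1/12 among Hamid, Jamal.
Hamid is living and takes 1/12.
Jamal predeceased; the 1/12 allotted to Jamal's branch passes to Jamal's issue by representation.
The 1/12 is divided into 4 equal shares of 1/48 among Farouk, Widad, Ibtisam, Zuhair.
Farouk is living and takes 1/48.
Widad is living and takes 1/48.
Ibtisam is living and takes 1/48.
Zuhair is living and takes 1/48.

Bashir 1/24; Dalia 1/2; Farouk 1/48; Hamid 1/12; Ibtisam 1/48; Khalida 1/24; Layth 1/24; Nabil 1/24; Umar 1/6; Widad 1/48; Zuhair 1/48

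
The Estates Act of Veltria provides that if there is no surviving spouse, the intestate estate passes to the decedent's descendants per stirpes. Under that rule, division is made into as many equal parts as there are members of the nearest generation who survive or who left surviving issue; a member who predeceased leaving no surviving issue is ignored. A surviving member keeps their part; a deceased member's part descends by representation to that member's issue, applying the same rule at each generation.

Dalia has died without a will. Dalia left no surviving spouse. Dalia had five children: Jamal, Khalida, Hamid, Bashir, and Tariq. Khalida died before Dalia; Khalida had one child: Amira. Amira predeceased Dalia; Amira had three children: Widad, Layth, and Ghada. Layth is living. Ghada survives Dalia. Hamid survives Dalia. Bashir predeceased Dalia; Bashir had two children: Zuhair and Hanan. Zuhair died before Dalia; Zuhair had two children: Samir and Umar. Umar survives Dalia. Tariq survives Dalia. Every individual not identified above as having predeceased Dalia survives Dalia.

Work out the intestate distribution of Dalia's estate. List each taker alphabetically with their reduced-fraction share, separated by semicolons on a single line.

There is no surviving spouse, so the entire estate passes to Dalia's descendants per stirpes.
The estate is divided into 5 equal shares of 1/5 among Jamal, Khalida, Hamid, Bashir, Tariq.
Jamal is living and takes 1/5.
Khalida predeceased; the 1/5 allotted to Khalida's branch passes to Khalida's issue by representation.
Amira's line is the sole branch at this level, so the full 1/5 passes to Amira's issue by representation.
The 1/5 is divided into 3 equal shares of 1/15 among Widad, Layth, Ghada.
Widad is living and takes 1/15.
Layth is living and takes 1/15.
Ghada is living and takes 1/15.
Hamid is living and takes 1/5.
Bashir predeceased; the 1/5 allotted to Bashir's branch passes to Bashir's issue by representation.
The 1/5 is divided into 2 equal shares of 1/10 among Zuhair, Hanan.
Zuhair predeceased; the 1/10 allotted to Zuhair's branch passes to Zuhair's issue by representation.
The 1/10 is divided into 2 equal shares of 1/20 among Samir, Umar.
Samir is living and takes 1/20.
Umar is living and takes 1/20.
Hanan is living and takes 1/10.
Tariq is living and takes 1/5.

Ghada 1/15; Hamid 1/5; Hanan 1/10; Jamal 1/5; Layth 1/15; Samir 1/20; Tariq 1/5; Umar 1/20; Widad 1/15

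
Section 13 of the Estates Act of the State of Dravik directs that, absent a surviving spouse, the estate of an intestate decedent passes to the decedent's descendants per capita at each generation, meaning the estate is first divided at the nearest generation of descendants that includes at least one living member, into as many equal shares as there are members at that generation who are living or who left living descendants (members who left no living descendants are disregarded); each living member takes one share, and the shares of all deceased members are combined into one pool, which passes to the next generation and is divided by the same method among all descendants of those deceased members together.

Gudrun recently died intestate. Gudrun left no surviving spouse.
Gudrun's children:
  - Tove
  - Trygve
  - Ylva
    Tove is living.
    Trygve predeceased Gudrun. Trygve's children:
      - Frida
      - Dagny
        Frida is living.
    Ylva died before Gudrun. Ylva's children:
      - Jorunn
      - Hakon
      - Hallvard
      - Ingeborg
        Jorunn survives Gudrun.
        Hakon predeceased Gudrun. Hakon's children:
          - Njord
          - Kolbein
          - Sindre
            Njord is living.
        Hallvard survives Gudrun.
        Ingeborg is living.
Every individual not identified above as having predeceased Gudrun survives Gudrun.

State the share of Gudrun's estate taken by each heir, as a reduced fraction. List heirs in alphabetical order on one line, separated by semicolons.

There is no surviving spouse, so the entire estate passes to Gudrun's descendants per capita at each generation.
At generation 1 (Tove, Trygve, Ylva) there are 3 shares of (1)/3 = 1/3 each.
Living: Tove — each takes 1/3.
Deceased: Trygve and Ylva. Their combined 2/3 is pooled and carried to generation 2.
At generation 2 (Frida, Dagny, Jorunn, Hakon, Hallvard, Ingeborg) there are 6 shares of (2/3)/6 = 1/9 each.
Living: Frida, Dagny, Jorunn, Hallvard, and Ingeborg — each takes 1/9.
Deceased: Hakon. That 1/9 share is carried to generation 3.
At generation 3 (Njord, Kolbein, Sindre) there are 3 shares of (1/9)/3 = 1/27 each.
Living: Njord, Kolbein, and Sindre — each takes 1/27.

Dagny 1/9; Frida 1/9; Hallvard 1/9; Ingeborg 1/9; Jorunn 1/9; Kolbein 1/27; Njord 1/27; Sindre 1/27; Tove 1/3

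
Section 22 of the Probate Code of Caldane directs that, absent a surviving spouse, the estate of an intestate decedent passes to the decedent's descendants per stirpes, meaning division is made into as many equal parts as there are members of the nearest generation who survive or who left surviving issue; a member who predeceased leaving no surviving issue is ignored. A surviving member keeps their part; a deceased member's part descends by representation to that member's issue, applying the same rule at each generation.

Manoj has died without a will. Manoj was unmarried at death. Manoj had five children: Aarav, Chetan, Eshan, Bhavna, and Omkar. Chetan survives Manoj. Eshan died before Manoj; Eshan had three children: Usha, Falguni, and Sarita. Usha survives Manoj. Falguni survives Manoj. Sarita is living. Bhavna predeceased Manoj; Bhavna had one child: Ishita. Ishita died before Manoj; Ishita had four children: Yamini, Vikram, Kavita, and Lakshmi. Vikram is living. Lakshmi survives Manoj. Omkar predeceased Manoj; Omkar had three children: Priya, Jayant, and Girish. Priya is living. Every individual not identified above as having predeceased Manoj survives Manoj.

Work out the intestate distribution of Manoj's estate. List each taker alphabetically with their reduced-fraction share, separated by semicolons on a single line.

There is no surviving spouse, so the entire estate passes to Manoj's descendants per stirpes.
The estate is divided into 5 equal shares of 1/5 among Aarav, Chetan, Eshan, Bhavna, Omkar.
Aarav is living and takes 1/5.
Chetan is living and takes 1/5.
Eshan predeceased; the 1/5 allotted to Eshan's branch passes to Eshan's issue by representation.
The 1/5 is divided into 3 equal shares of 1/15 among Usha, Falguni, Sarita.
Usha is living and takes 1/15.
Falguni is living and takes 1/15.
Sarita is living and takes 1/15.
Bhavna predeceased; the 1/5 allotted to Bhavna's branch passes to Bhavna's issue by representation.
Ishita's line is the sole branch at this level, so the full 1/5 passes to Ishita's issue by representation.
The 1/5 is divided into 4 equal shares of 1/20 among Yamini, Vikram, Kavita, Lakshmi.
Yamini is living and takes 1/20.
Vikram is living and takes 1/20.
Kavita is living and takes 1/20.
Lakshmi is living and takes 1/20.
Omkar predeceased; the 1/5 allotted to Omkar's branch passes to Omkar's issue by representation.
The 1/5 is divided into 3 equal shares of 1/15 among Priya, Jayant, Girish.
Priya is living and takes 1/15.
Jayant is living and takes 1/15.
Girish is living and takes 1/15.

Aarav 1/5; Chetan 1/5; Falguni 1/15; Girish 1/15; Jayant 1/15; Kavita 1/20; Lakshmi 1/20; Priya 1/15; Sarita 1/15; Usha 1/15; Vikram 1/20; Yamini 1/20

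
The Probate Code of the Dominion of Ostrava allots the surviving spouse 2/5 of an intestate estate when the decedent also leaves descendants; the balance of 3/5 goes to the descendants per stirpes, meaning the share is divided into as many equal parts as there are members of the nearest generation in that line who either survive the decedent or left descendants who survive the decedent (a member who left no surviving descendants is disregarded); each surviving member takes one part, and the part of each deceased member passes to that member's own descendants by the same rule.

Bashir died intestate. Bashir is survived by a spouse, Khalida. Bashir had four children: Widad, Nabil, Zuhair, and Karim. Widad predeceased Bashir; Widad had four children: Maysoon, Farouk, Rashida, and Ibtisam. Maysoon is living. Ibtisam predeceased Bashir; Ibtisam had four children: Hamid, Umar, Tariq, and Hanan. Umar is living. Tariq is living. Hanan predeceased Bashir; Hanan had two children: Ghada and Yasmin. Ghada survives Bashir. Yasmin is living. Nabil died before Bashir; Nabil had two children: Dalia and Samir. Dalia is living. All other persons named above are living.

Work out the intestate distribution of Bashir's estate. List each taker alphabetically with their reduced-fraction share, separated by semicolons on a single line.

Dalia 3/40; Farouk 3/80; Ghada 3/640; Hamid 3/320; Karim 3/20; Khalida 2/5; Maysoon 3/80; Rashida 3/80; Samir 3/40; Tariq 3/320; Umar 3/320; Yasmin 3/640; Zuhair 3/20

Khalida, as surviving spouse, takes 2/5.
The remaining 3/5 passes to Bashir's descendants per stirpes.
The 3/5 is divided into 4 equal shares of 3/20 among Widad, Nabil, Zuhair, Karim.
Widad predeceased; the 3/20 allotted to Widad's branch passes to Widad's issue by representation.
The 3/20 is divided into 4 equal shares of 3/80 among Maysoon, Farouk, Rashida, Ibtisam.
Maysoon is living and takes 3/80.
Farouk is living and takes 3/80.
Rashida is living and takes 3/80.
Ibtisam predeceased; the 3/80 allotted to Ibtisam's branch passes to Ibtisam's issue by representation.
The 3/80 is divided into 4 equal shares of 3/320 among Hamid, Umar, Tariq, Hanan.
Hamid is living and takes 3/320.
Umar is living and takes 3/320.
Tariq is living and takes 3/320.
Hanan predeceased; the 3/320 allotted to Hanan's branch passes to Hanan's issue by representation.
The 3/320 is divided into 2 equal shares of 3/640 among Ghada, Yasmin.
Ghada is living and takes 3/640.
Yasmin is living and takes 3/640.
Nabil predeceased; the 3/20 allotted to Nabil's branch passes to Nabil's issue by representation.
The 3/20 is divided into 2 equal shares of 3/40 among Dalia, Samir.
Dalia is living and takes 3/40.
Samir is living and takes 3/40.
Zuhair is living and takes 3/20.
Karim is living and takes 3/20.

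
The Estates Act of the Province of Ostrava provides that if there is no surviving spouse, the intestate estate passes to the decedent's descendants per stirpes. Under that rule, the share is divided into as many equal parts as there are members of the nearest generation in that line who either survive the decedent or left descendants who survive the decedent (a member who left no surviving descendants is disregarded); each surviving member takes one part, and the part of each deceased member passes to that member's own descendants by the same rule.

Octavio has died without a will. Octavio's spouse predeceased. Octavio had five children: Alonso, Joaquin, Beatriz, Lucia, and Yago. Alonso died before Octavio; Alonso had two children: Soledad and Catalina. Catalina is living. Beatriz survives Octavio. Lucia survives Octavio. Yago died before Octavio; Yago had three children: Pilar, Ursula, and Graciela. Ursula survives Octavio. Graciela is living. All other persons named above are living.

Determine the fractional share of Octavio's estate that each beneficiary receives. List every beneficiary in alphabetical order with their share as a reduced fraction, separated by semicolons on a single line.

There is no surviving spouse, so the entire estate passes to Octavio's descendants per stirpes.
The estate is divided into 5 equal shares of 1/5 among Alonso, Joaquin, Beatriz, Lucia, Yago.
Alonso predeceased; the 1/5 allotted to Alonso's branch passes to Alonso's issue by representation.
The 1/5 is divided into 2 equal shares of 1/10 among Soledad, Catalina.
Soledad is living and takes 1/10.
Catalina is living and takes 1/10.
Joaquin is living and takes 1/5.
Beatriz is living and takes 1/5.
Lucia is living and takes 1/5.
Yago predeceased; the 1/5 allotted to Yago's branch passes to Yago's issue by representation.
The 1/5 is divided into 3 equal shares of 1/15 among Pilar, Ursula, Graciela.
Pilar is living and takes 1/15.
Ursula is living and takes 1/15.
Graciela is living and takes 1/15.

Beatriz 1/5; Catalina 1/10; Graciela 1/15; Joaquin 1/5; Lucia 1/5; Pilar 1/15; Soledad 1/10; Ursula 1/15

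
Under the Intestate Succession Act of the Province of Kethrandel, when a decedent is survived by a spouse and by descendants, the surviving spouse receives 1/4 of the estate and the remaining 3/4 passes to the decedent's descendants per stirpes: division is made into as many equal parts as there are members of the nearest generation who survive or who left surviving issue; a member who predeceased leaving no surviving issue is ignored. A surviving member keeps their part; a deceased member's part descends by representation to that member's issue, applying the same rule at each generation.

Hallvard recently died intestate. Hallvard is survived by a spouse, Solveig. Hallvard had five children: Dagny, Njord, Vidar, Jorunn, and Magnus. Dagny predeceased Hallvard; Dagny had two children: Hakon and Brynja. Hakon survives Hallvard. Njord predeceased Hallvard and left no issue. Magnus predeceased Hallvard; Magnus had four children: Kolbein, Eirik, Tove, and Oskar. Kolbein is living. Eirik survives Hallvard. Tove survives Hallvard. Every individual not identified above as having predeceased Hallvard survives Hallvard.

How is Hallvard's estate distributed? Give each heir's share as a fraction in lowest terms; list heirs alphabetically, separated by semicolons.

Brynja 3/32; Eirik 3/64; Hakon 3/32; Jorunn 3/16; Kolbein 3/64; Oskar 3/64; Solveig 1/4; Tove 3/64; Vidar 3/16

Solveig, as surviving spouse, takes 1/4.
The remaining 3/4 passes to Hallvard's descendants per stirpes.
Njord left no surviving issue, so that branch lapses and is disregarded.
The 3/4 is divided into 4 equal shares of 3/16 among Dagny, Vidar, Jorunn, Magnus.
Dagny predeceased; the 3/16 allotted to Dagny's branch passes to Dagny's issue by representation.
The 3/16 is divided into 2 equal shares of 3/32 among Hakon, Brynja.
Hakon is living and takes 3/32.
Brynja is living and takes 3/32.
Vidar is living and takes 3/16.
Jorunn is living and takes 3/16.
Magnus predeceased; the 3/16 allotted to Magnus's branch passes to Magnus's issue by representation.
The 3/16 is divided into 4 equal shares of 3/64 among Kolbein, Eirik, Tove, Oskar.
Kolbein is living and takes 3/64.
Eirik is living and takes 3/64.
Tove is living and takes 3/64.
Oskar is living and takes 3/64.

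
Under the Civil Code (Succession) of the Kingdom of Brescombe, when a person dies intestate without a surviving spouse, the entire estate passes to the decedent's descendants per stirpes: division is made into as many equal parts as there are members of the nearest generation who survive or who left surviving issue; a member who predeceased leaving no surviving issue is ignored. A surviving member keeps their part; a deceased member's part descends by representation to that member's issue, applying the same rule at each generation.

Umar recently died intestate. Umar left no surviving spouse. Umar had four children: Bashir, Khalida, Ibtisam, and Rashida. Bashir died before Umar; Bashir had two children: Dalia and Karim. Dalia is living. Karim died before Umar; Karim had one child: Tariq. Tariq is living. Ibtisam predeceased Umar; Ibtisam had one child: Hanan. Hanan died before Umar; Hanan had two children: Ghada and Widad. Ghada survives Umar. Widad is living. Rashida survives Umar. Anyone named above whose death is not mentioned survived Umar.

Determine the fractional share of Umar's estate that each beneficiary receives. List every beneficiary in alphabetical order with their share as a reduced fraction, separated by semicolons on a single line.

Dalia 1/8; Ghada 1/8; Khalida 1/4; Rashida 1/4; Tariq 1/8; Widad 1/8

There is no surviving spouse, so the entire estate passes to Umar's descendants per stirpes.
The estate is divided into 4 equal shares of 1/4 among Bashir, Khalida, Ibtisam, Rashida.
Bashir predeceased; the 1/4 allotted to Bashir's branch passes to Bashir's issue by representation.
The 1/4 is divided into 2 equal shares of 1/8 among Dalia, Karim.
Dalia is living and takes 1/8.
Karim predeceased; the 1/8 allotted to Karim's branch passes to Karim's issue by representation.
Tariq is the sole taker at this level and receives the full 1/8.
Khalida is living and takes 1/4.
Ibtisam predeceased; the 1/4 allotted to Ibtisam's branch passes to Ibtisam's issue by representation.
Hanan's line is the sole branch at this level, so the full 1/4 passes to Hanan's issue by representation.
The 1/4 is divided into 2 equal shares of 1/8 among Ghada, Widad.
Ghada is living and takes 1/8.
Widad is living and takes 1/8.
Rashida is living and takes 1/4.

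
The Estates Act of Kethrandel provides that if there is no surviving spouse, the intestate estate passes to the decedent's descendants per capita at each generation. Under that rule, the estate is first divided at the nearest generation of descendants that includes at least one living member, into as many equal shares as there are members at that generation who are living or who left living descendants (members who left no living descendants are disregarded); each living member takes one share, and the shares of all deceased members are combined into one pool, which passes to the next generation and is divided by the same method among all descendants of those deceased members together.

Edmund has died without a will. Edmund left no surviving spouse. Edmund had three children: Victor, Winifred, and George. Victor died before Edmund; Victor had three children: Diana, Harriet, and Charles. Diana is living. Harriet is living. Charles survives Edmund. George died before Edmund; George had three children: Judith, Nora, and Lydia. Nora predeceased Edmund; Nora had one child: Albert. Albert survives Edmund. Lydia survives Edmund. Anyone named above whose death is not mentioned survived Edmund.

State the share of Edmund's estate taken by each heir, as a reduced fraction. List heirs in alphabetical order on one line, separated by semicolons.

There is no surviving spouse, so the entire estate passes to Edmund's descendants per capita at each generation.
At generation 1 (Victor, Winifred, George) there are 3 shares of (1)/3 = 1/3 each.
Living: Winifred — each takes 1/3.
Deceased: Victor and George. Their combined 2/3 is pooled and carried to generation 2.
At generation 2 (Diana, Harriet, Charles, Judith, Nora, Lydia) there are 6 shares of (2/3)/6 = 1/9 each.
Living: Diana, Harriet, Charles, Judith, and Lydia — each takes 1/9.
Deceased: Nora. That 1/9 share is carried to generation 3.
At generation 3 (Albert) there are 1 shares of (1/9)/1 = 1/9 each.
Living: Albert — each takes 1/9.

Albert 1/9; Charles 1/9; Diana 1/9; Harriet 1/9; Judith 1/9; Lydia 1/9; Winifred 1/3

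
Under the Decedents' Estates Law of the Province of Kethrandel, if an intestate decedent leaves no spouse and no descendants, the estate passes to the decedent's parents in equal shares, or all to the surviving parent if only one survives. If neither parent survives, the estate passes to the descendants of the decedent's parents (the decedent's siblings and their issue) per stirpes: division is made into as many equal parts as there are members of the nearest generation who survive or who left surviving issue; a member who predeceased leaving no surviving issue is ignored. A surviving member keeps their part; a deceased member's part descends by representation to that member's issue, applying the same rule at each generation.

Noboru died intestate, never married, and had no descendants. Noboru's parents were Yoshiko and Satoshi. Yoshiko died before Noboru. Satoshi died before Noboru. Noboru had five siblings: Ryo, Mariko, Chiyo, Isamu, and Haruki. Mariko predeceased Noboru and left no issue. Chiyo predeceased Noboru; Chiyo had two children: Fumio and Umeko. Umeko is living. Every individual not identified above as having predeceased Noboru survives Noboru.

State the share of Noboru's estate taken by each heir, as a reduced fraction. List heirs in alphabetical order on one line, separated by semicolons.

Neither parent survives and there are no descendants, so the estate passes to Noboru's siblings and their issue per stirpes.
Mariko left no surviving issue, so that branch lapses and is disregarded.
The estate is divided into 4 equal shares of 1/4 among Ryo, Chiyo, Isamu, Haruki.
Ryo is living and takes 1/4.
Chiyo predeceased; the 1/4 allotted to Chiyo's branch passes to Chiyo's issue by representation.
The 1/4 is divided into 2 equal shares of 1/8 among Fumio, Umeko.
Fumio is living and takes 1/8.
Umeko is living and takes 1/8.
Isamu is living and takes 1/4.
Haruki is living and takes 1/4.

Fumio 1/8; Haruki 1/4; Isamu 1/4; Ryo 1/4; Umeko 1/8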